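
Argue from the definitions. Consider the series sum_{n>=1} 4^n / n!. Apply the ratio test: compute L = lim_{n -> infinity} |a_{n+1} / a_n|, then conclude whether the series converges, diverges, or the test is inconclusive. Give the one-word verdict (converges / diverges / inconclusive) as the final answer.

Let a_n denote the general term. Form the ratio a_{n+1}/a_n and simplify:
a_{n+1}/a_n = 4/(n + 1)
Take the limit as n -> infinity: L = 0.
Since L = 0 < 1, the ratio test implies the series converges.

converges


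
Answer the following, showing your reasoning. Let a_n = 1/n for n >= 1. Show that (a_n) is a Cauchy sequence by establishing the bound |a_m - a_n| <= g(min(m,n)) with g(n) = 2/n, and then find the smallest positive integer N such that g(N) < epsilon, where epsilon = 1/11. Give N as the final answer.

For any m, n >= 1, by the triangle inequality:
|a_m - a_n| = |1/m - 1/n| <= 1/m + 1/n <= 2/min(m,n).
So g(n) = 2/n bounds the Cauchy difference. Since g(n) -> 0, (a_n) is Cauchy.
Now solve g(N) < 1/11: 2/N < 1/11 <=> N > 2 / (1/11) = 22.
The smallest integer strictly greater than 22 is N = 23.
Check: g(23) = 2/23 = 2/23 < 1/11; g(22) = 1/11 >= 1/11. So N = 23.

23


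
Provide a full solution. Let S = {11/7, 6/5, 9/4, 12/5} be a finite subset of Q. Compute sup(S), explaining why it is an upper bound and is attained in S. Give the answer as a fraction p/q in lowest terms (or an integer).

S is finite, so sup(S) = max(S).
Sorted decreasing:
12/5, 9/4, 11/7, 6/5
The extremum is 12/5.
For every x in S, x <= 12/5. And 12/5 is in S, so it is attained.
Therefore sup(S) = 12/5.

12/5


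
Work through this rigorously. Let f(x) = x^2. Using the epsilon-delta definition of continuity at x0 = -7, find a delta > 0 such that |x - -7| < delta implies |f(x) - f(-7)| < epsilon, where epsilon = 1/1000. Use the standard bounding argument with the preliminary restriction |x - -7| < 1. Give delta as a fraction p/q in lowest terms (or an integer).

Factor: |x^2 - (-7)^2| = |x - -7| * |x + -7|.
Impose |x - -7| < 1 first. Then |x + -7| = |(x - -7) + 2*(-7)| <= |x - -7| + 2*|-7| < 1 + 14 = 15.
So |x^2 - (-7)^2| < delta * 15.
We need delta * 15 <= 1/1000, i.e. delta <= 1/1000/15 = 1/15000.
Since 1/15000 < 1, this is tighter than 1; take delta = 1/15000.
So delta = 1/15000 works.

1/15000


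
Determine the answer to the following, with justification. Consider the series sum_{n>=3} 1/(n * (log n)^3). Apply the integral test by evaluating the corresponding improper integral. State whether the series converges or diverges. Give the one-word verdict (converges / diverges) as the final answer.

Let f(x) = 1/(x*log(x)^3). Then f is positive, continuous, and decreasing on [3, infinity), so the integral test applies.
Compute the improper integral int_{3}^infinity f(x) dx:
  antiderivative F(x) = -1/(2*log(x)^2).
  F(x) -> 0 as x -> infinity.  int = 0 - F(3) = 1/(2*log(3)^2) < infinity. By the integral test, the series converges.

converges


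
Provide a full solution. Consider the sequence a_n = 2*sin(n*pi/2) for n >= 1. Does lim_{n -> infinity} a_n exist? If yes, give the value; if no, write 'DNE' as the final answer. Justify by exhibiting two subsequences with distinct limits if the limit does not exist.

Examine the behaviour of a_n along subsequences.
a_{4k+1} = 2*sin(pi/2 + 2k*pi) = 2 -> 2. a_{4k+3} = 2*sin(3pi/2 + 2k*pi) = -2 -> -2.
Since these two subsequential limits are 2 and -2, distinct, the full sequence cannot converge (a convergent sequence has all subsequences tending to the same limit). So lim a_n does not exist.

DNE


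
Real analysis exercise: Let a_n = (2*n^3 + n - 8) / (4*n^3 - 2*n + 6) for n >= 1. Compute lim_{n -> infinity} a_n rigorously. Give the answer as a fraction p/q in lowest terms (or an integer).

Divide numerator and denominator by n^3, the highest power:
numerator / n^3 = 2 + n^(-2) - 8/n^3
denominator / n^3 = 4 - 2/n^2 + 6/n^3
As n -> infinity, all terms of the form c/n^k (k >= 1) tend to 0.
So numerator / n^3 -> 2 and denominator / n^3 -> 4.
Therefore lim a_n = 1/2.

1/2


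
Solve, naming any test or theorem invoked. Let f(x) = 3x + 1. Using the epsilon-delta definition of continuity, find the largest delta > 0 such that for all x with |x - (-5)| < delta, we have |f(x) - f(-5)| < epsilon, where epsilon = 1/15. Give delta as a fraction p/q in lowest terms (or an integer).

We compute f(-5) = 3*(-5) + 1 = -14.
|f(x) - f(-5)| = |3x + 1 - (-14)| = |3(x - (-5))| = 3|x - (-5)|.
We need 3|x - (-5)| < 1/15, i.e. |x - (-5)| < 1/15 / 3 = 1/45.
So any delta <= 1/45 works. Conversely, if delta > 1/45, then x = -5 + 1/45 satisfies |x - (-5)| = 1/45 < delta but |f(x) - f(-5)| = 3 * 1/45 = 1/15, which is not < 1/15; so no larger delta works.
Hence the largest such delta is 1/45.

1/45


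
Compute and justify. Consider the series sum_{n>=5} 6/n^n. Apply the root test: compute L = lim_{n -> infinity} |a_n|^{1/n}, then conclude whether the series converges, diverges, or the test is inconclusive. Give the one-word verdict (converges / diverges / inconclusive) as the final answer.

Let a_n denote the general term. Form |a_n|^(1/n) and simplify:
|a_n|^(1/n) = 6^(1/n)/n
Take the limit as n -> infinity: L = 0.
Since L = 0 < 1, the root test implies convergence.

converges


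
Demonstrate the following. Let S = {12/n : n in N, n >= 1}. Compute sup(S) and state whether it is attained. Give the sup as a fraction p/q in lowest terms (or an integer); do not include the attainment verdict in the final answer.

Analysis:
- Values: 12, 6, 4, 3, ... strictly decreasing.
- The maximum is 12 (n=1); sup = 12 (attained).
- The set is bounded below by 0; 12/n -> 0 so 0 is the greatest lower bound.
- 0 is not in the set, so inf = 0 is not attained.
Conclusion: sup(S) = 12, attained in S.

12


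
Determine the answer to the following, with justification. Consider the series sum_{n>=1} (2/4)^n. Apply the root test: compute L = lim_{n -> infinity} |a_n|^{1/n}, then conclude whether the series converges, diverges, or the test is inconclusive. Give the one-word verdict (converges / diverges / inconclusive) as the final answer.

Let a_n denote the general term. Form |a_n|^(1/n) and simplify:
|a_n|^(1/n) = 1/2
Take the limit as n -> infinity: L = 1/2.
Since L = 1/2 < 1, the root test implies convergence.

converges


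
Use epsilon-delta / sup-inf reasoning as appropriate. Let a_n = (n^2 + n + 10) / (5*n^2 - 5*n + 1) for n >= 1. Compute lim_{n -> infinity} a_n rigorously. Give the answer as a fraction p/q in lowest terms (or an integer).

Divide numerator and denominator by n^2, the highest power:
numerator / n^2 = 1 + 1/n + 10/n^2
denominator / n^2 = 5 - 5/n + n^(-2)
As n -> infinity, all terms of the form c/n^k (k >= 1) tend to 0.
So numerator / n^2 -> 1 and denominator / n^2 -> 5.
Therefore lim a_n = 1/5.

1/5


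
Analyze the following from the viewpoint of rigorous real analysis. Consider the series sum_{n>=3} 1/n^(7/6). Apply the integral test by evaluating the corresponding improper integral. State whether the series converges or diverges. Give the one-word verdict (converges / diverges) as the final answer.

Let f(x) = x^(-7/6). Then f is positive, continuous, and decreasing on [3, infinity), so the integral test applies.
Compute the improper integral int_{3}^infinity f(x) dx:
  antiderivative F(x) = -6/x^(1/6).
  As x -> infinity, F(x) -> 0 (since p = 7/6 > 1).
  So int = F(infinity) - F(3) = 0 - (-2*3^(5/6)) = 2*3^(5/6).
  Finite, so by the integral test, the series converges.

converges


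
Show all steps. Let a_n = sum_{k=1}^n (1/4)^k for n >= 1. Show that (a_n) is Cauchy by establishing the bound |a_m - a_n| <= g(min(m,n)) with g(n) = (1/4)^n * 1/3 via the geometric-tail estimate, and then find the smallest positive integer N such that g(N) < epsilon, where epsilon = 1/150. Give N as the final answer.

For m > n >= 1: |a_m - a_n| = sum_{k=n+1}^m (1/4)^k < sum_{k=n+1}^infinity (1/4)^k = (1/4)^(n+1) / (1 - 1/4) = (1/4)^n * (1/4) * (4/3) = (1/4)^n * 1/3.
So g(n) = (1/4)^n / 3. Since g(n) -> 0, (a_n) is Cauchy.
Now solve g(N) < 1/150: (1/4)^N / 3 < 1/150 <=> 4^N > 1 / (3 * 1/150) = 50.
Check powers of 4: 4^2 = 16 <= 50, 4^3 = 64 > 50.
So the smallest such N is 3. Check: g(3) = 1/(3 * 64) = 1/192 < 1/150.

3


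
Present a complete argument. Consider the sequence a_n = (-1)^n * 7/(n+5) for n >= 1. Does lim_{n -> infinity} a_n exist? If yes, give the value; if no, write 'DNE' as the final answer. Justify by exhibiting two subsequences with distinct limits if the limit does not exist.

Examine the behaviour of a_n along subsequences.
Even-n subsequence a_{2k} = 7/(2k+5) -> 0. Odd-n subsequence a_{2k+1} = -7/(2k+6) -> 0. Both tend to 0, which suggests the limit is 0; verify directly.
|a_n - 0| = 7/(n+5) < 7/n for every n >= 1.
Given epsilon > 0, choose a positive integer N > 7/epsilon. Then for all n >= N, |a_n| < 7/n <= 7/N < epsilon.
So by the definition of the limit, lim a_n exists and equals 0.

0


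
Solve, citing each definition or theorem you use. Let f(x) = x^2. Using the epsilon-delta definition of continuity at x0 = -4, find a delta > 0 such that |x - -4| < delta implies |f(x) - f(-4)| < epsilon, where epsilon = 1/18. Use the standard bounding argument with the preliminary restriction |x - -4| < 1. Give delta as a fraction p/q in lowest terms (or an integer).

Factor: |x^2 - (-4)^2| = |x - -4| * |x + -4|.
Impose |x - -4| < 1 first. Then |x + -4| = |(x - -4) + 2*(-4)| <= |x - -4| + 2*|-4| < 1 + 8 = 9.
So |x^2 - (-4)^2| < delta * 9.
We need delta * 9 <= 1/18, i.e. delta <= 1/18/9 = 1/162.
Since 1/162 < 1, this is tighter than 1; take delta = 1/162.
So delta = 1/162 works.

1/162


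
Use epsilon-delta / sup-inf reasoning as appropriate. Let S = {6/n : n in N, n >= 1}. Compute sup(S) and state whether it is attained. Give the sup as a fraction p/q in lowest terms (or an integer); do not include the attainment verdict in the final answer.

Analysis:
- Values: 6, 3, 2, 3/2, ... strictly decreasing.
- The maximum is 6 (n=1); sup = 6 (attained).
- The set is bounded below by 0; 6/n -> 0 so 0 is the greatest lower bound.
- 0 is not in the set, so inf = 0 is not attained.
Conclusion: sup(S) = 6, attained in S.

6


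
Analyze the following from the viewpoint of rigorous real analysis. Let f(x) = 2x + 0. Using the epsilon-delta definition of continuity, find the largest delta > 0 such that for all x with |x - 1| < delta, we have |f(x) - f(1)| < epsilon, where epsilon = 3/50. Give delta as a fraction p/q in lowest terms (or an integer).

We compute f(1) = 2*(1) + 0 = 2.
|f(x) - f(1)| = |2x + 0 - (2)| = |2(x - 1)| = 2|x - 1|.
We need 2|x - 1| < 3/50, i.e. |x - 1| < 3/50 / 2 = 3/100.
So any delta <= 3/100 works. Conversely, if delta > 3/100, then x = 1 + 3/100 satisfies |x - 1| = 3/100 < delta but |f(x) - f(1)| = 2 * 3/100 = 3/50, which is not < 3/50; so no larger delta works.
Hence the largest such delta is 3/100.

3/100


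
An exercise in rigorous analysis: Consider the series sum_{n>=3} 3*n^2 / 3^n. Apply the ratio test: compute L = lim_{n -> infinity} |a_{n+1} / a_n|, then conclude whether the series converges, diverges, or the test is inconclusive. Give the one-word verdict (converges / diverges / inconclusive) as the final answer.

Let a_n denote the general term. Form the ratio a_{n+1}/a_n and simplify:
a_{n+1}/a_n = (n + 1)^2/(3*n^2)
Take the limit as n -> infinity: L = 1/3.
Since L = 1/3 < 1, the ratio test implies the series converges.

converges


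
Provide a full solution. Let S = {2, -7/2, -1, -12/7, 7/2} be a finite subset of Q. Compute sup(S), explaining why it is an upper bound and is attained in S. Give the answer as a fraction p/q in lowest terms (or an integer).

S is finite, so sup(S) = max(S).
Sorted decreasing:
7/2, 2, -1, -12/7, -7/2
The extremum is 7/2.
For every x in S, x <= 7/2. And 7/2 is in S, so it is attained.
Therefore sup(S) = 7/2.

7/2


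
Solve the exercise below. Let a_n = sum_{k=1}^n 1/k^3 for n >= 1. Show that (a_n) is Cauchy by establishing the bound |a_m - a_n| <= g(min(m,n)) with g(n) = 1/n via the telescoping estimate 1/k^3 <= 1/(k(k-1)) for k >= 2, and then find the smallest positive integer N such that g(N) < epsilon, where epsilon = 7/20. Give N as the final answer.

For m > n >= 1: |a_m - a_n| = sum_{k=n+1}^m 1/k^3.
Use 1/k^3 <= 1/(k(k-1)) = 1/(k-1) - 1/k for k >= 2 (which holds since k^3 >= k^2 >= k(k-1) for k >= 2):
sum_{k=n+1}^m 1/k^3 <= sum_{k=n+1}^m (1/(k-1) - 1/k) = 1/n - 1/m <= 1/n.
By symmetry the same bound holds with n,m swapped, so |a_m - a_n| <= 1/min(m,n) = g(min(m,n)). Since g(n) -> 0, (a_n) is Cauchy.
Now solve g(N) < 7/20: 1/N < 7/20 <=> N > 1/(7/20) = 20/7.
The smallest integer strictly greater than 20/7 is N = 3.
Check: g(3) = 1/3 < 7/20; g(2) = 1/2 >= 7/20. So N = 3.

3


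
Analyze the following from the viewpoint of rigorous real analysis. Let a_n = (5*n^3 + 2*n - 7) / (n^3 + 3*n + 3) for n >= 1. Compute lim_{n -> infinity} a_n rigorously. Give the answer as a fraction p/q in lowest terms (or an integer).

Divide numerator and denominator by n^3, the highest power:
numerator / n^3 = 5 + 2/n^2 - 7/n^3
denominator / n^3 = 1 + 3/n^2 + 3/n^3
As n -> infinity, all terms of the form c/n^k (k >= 1) tend to 0.
So numerator / n^3 -> 5 and denominator / n^3 -> 1.
Therefore lim a_n = 5.

5


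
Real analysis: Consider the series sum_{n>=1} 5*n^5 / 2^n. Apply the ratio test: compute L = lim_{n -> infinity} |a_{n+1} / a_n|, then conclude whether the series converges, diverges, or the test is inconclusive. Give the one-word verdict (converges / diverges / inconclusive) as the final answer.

Let a_n denote the general term. Form the ratio a_{n+1}/a_n and simplify:
a_{n+1}/a_n = (n + 1)^5/(2*n^5)
Take the limit as n -> infinity: L = 1/2.
Since L = 1/2 < 1, the ratio test implies the series converges.

converges


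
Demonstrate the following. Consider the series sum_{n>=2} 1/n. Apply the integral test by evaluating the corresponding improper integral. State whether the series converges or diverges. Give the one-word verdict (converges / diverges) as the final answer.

Let f(x) = 1/x. Then f is positive, continuous, and decreasing on [2, infinity), so the integral test applies.
Compute the improper integral int_{2}^infinity f(x) dx:
  antiderivative F(x) = log(x).
  As x -> infinity, log(x) -> infinity.
  So int = infinity - log(2) = infinity. By the integral test, the series diverges.

diverges


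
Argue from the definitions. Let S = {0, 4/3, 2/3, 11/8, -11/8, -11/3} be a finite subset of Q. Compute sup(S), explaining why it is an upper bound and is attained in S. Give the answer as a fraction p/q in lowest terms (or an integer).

S is finite, so sup(S) = max(S).
Sorted decreasing:
11/8, 4/3, 2/3, 0, -11/8, -11/3
The extremum is 11/8.
For every x in S, x <= 11/8. And 11/8 is in S, so it is attained.
Therefore sup(S) = 11/8.

11/8


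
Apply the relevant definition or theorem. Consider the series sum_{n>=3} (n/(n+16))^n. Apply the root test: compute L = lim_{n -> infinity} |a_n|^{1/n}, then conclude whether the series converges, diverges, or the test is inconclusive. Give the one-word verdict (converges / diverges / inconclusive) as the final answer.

Let a_n denote the general term. Form |a_n|^(1/n) and simplify:
|a_n|^(1/n) = n/(n + 16)
Take the limit as n -> infinity: L = 1.
Since L = 1, the root test is inconclusive. (In fact a_n = (n/(n+16))^n -> e^(-16) != 0, so the nth-term test shows divergence; but the root test itself gives no conclusion.)

inconclusive


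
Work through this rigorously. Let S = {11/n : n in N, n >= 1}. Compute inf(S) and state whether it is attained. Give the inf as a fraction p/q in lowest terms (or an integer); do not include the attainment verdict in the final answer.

Analysis:
- Values: 11, 11/2, 11/3, 11/4, ... strictly decreasing.
- The maximum is 11 (n=1); sup = 11 (attained).
- The set is bounded below by 0; 11/n -> 0 so 0 is the greatest lower bound.
- 0 is not in the set, so inf = 0 is not attained.
Conclusion: inf(S) = 0, not attained in S.

0


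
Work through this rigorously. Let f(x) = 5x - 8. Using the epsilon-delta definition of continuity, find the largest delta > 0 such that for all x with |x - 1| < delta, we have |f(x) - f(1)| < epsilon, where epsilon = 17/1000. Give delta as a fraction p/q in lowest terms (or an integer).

We compute f(1) = 5*(1) - 8 = -3.
|f(x) - f(1)| = |5x - 8 - (-3)| = |5(x - 1)| = 5|x - 1|.
We need 5|x - 1| < 17/1000, i.e. |x - 1| < 17/1000 / 5 = 17/5000.
So any delta <= 17/5000 works. Conversely, if delta > 17/5000, then x = 1 + 17/5000 satisfies |x - 1| = 17/5000 < delta but |f(x) - f(1)| = 5 * 17/5000 = 17/1000, which is not < 17/1000; so no larger delta works.
Hence the largest such delta is 17/5000.

17/5000


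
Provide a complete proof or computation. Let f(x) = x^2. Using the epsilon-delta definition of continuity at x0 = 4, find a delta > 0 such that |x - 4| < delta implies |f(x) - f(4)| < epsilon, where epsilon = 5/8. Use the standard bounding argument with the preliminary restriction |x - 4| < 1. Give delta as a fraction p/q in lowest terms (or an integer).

Factor: |x^2 - (4)^2| = |x - 4| * |x + 4|.
Impose |x - 4| < 1 first. Then |x + 4| = |(x - 4) + 2*(4)| <= |x - 4| + 2*|4| < 1 + 8 = 9.
So |x^2 - (4)^2| < delta * 9.
We need delta * 9 <= 5/8, i.e. delta <= 5/8/9 = 5/72.
Since 5/72 < 1, this is tighter than 1; take delta = 5/72.
So delta = 5/72 works.

5/72


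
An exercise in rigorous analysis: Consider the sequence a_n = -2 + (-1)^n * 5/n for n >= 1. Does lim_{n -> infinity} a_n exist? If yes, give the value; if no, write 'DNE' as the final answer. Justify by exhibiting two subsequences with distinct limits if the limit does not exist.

Examine the behaviour of a_n along subsequences.
Even-n subsequence a_{2k} = -2 + 5/(2k) -> -2. Odd-n subsequence a_{2k+1} = -2 - 5/(2k+1) -> -2. Both tend to -2, which suggests the limit is -2; verify directly.
|a_n - (-2)| = |(-1)^n * 5/n| = 5/n for every n >= 1.
Given epsilon > 0, choose a positive integer N > 5/epsilon. Then for all n >= N, |a_n - (-2)| = 5/n <= 5/N < epsilon.
So by the definition of the limit, lim a_n exists and equals -2.

-2


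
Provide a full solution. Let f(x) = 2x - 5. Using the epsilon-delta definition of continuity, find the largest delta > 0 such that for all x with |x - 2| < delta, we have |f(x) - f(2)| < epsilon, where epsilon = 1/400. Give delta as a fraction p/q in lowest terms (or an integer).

We compute f(2) = 2*(2) - 5 = -1.
|f(x) - f(2)| = |2x - 5 - (-1)| = |2(x - 2)| = 2|x - 2|.
We need 2|x - 2| < 1/400, i.e. |x - 2| < 1/400 / 2 = 1/800.
So any delta <= 1/800 works. Conversely, if delta > 1/800, then x = 2 + 1/800 satisfies |x - 2| = 1/800 < delta but |f(x) - f(2)| = 2 * 1/800 = 1/400, which is not < 1/400; so no larger delta works.
Hence the largest such delta is 1/800.

1/800


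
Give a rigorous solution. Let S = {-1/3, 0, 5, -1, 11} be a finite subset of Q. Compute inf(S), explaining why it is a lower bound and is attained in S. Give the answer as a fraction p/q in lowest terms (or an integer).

S is finite, so inf(S) = min(S).
Sorted increasing:
-1, -1/3, 0, 5, 11
The extremum is -1.
For every x in S, x >= -1. And -1 is in S, so it is attained.
Therefore inf(S) = -1.

-1


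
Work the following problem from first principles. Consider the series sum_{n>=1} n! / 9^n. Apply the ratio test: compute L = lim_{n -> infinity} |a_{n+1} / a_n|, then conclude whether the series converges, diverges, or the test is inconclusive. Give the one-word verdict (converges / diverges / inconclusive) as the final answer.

Let a_n denote the general term. Form the ratio a_{n+1}/a_n and simplify:
a_{n+1}/a_n = n/9 + 1/9
Take the limit as n -> infinity: L = infinity.
Since L = infinity > 1 (or L = infinity), the ratio test implies the series diverges.

diverges


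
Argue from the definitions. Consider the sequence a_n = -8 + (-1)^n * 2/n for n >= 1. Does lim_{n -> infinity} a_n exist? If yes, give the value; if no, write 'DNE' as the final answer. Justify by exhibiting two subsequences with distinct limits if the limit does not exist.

Examine the behaviour of a_n along subsequences.
Even-n subsequence a_{2k} = -8 + 2/(2k) -> -8. Odd-n subsequence a_{2k+1} = -8 - 2/(2k+1) -> -8. Both tend to -8, which suggests the limit is -8; verify directly.
|a_n - (-8)| = |(-1)^n * 2/n| = 2/n for every n >= 1.
Given epsilon > 0, choose a positive integer N > 2/epsilon. Then for all n >= N, |a_n - (-8)| = 2/n <= 2/N < epsilon.
So by the definition of the limit, lim a_n exists and equals -8.

-8


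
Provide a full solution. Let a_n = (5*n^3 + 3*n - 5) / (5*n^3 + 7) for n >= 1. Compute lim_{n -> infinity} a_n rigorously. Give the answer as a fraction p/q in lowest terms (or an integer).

Divide numerator and denominator by n^3, the highest power:
numerator / n^3 = 5 + 3/n^2 - 5/n^3
denominator / n^3 = 5 + 7/n^3
As n -> infinity, all terms of the form c/n^k (k >= 1) tend to 0.
So numerator / n^3 -> 5 and denominator / n^3 -> 5.
Therefore lim a_n = 1.

1


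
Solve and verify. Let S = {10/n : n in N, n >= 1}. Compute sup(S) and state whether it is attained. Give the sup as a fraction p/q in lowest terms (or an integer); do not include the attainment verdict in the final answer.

Analysis:
- Values: 10, 5, 10/3, 5/2, ... strictly decreasing.
- The maximum is 10 (n=1); sup = 10 (attained).
- The set is bounded below by 0; 10/n -> 0 so 0 is the greatest lower bound.
- 0 is not in the set, so inf = 0 is not attained.
Conclusion: sup(S) = 10, attained in S.

10


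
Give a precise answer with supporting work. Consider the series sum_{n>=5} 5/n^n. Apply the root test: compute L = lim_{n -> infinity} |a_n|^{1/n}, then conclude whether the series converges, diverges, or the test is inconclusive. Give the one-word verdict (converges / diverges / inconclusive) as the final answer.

Let a_n denote the general term. Form |a_n|^(1/n) and simplify:
|a_n|^(1/n) = 5^(1/n)/n
Take the limit as n -> infinity: L = 0.
Since L = 0 < 1, the root test implies convergence.

converges


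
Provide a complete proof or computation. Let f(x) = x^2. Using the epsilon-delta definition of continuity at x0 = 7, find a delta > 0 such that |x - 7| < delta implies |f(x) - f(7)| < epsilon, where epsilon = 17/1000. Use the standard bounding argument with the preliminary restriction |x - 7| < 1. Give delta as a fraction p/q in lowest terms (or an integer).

Factor: |x^2 - (7)^2| = |x - 7| * |x + 7|.
Impose |x - 7| < 1 first. Then |x + 7| = |(x - 7) + 2*(7)| <= |x - 7| + 2*|7| < 1 + 14 = 15.
So |x^2 - (7)^2| < delta * 15.
We need delta * 15 <= 17/1000, i.e. delta <= 17/1000/15 = 17/15000.
Since 17/15000 < 1, this is tighter than 1; take delta = 17/15000.
So delta = 17/15000 works.

17/15000


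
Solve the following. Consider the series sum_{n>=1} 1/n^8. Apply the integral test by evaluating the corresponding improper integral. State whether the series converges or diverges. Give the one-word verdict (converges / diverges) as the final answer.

Let f(x) = x^(-8). Then f is positive, continuous, and decreasing on [1, infinity), so the integral test applies.
Compute the improper integral int_{1}^infinity f(x) dx:
  antiderivative F(x) = -1/(7*x^7).
  As x -> infinity, F(x) -> 0 (since p = 8 > 1).
  So int = F(infinity) - F(1) = 0 - (-1/7) = 1/7.
  Finite, so by the integral test, the series converges.

converges


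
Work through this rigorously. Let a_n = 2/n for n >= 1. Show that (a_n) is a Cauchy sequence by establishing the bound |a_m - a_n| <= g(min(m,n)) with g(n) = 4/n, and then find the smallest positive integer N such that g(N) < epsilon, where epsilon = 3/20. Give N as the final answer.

For any m, n >= 1, by the triangle inequality:
|a_m - a_n| = |2/m - 2/n| <= 2*1/m + 2*1/n <= 4/min(m,n).
So g(n) = 4/n bounds the Cauchy difference. Since g(n) -> 0, (a_n) is Cauchy.
Now solve g(N) < 3/20: 4/N < 3/20 <=> N > 4 / (3/20) = 80/3.
The smallest integer strictly greater than 80/3 is N = 27.
Check: g(27) = 4/27 = 4/27 < 3/20; g(26) = 2/13 >= 3/20. So N = 27.

27


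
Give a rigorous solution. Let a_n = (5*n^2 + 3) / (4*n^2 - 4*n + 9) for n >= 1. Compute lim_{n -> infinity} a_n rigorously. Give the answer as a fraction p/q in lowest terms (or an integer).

Divide numerator and denominator by n^2, the highest power:
numerator / n^2 = 5 + 3/n^2
denominator / n^2 = 4 - 4/n + 9/n^2
As n -> infinity, all terms of the form c/n^k (k >= 1) tend to 0.
So numerator / n^2 -> 5 and denominator / n^2 -> 4.
Therefore lim a_n = 5/4.

5/4


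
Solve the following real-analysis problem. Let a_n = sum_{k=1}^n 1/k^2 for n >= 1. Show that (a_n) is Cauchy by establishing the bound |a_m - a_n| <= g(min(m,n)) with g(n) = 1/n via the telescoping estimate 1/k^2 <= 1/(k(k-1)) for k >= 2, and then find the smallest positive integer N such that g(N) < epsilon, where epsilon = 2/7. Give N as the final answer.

For m > n >= 1: |a_m - a_n| = sum_{k=n+1}^m 1/k^2.
Use 1/k^2 <= 1/(k(k-1)) = 1/(k-1) - 1/k for k >= 2:
sum_{k=n+1}^m 1/k^2 <= sum_{k=n+1}^m (1/(k-1) - 1/k) = 1/n - 1/m <= 1/n.
By symmetry the same bound holds with n,m swapped, so |a_m - a_n| <= 1/min(m,n) = g(min(m,n)). Since g(n) -> 0, (a_n) is Cauchy.
Now solve g(N) < 2/7: 1/N < 2/7 <=> N > 1/(2/7) = 7/2.
The smallest integer strictly greater than 7/2 is N = 4.
Check: g(4) = 1/4 < 2/7; g(3) = 1/3 >= 2/7. So N = 4.

4


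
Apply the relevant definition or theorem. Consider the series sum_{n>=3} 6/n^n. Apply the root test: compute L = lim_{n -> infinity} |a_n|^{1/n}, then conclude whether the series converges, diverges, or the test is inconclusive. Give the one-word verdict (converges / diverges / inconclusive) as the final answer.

Let a_n denote the general term. Form |a_n|^(1/n) and simplify:
|a_n|^(1/n) = 6^(1/n)/n
Take the limit as n -> infinity: L = 0.
Since L = 0 < 1, the root test implies convergence.

converges


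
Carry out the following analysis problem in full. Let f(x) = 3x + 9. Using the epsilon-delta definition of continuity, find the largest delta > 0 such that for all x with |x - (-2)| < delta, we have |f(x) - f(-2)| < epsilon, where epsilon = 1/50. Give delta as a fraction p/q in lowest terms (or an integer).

We compute f(-2) = 3*(-2) + 9 = 3.
|f(x) - f(-2)| = |3x + 9 - (3)| = |3(x - (-2))| = 3|x - (-2)|.
We need 3|x - (-2)| < 1/50, i.e. |x - (-2)| < 1/50 / 3 = 1/150.
So any delta <= 1/150 works. Conversely, if delta > 1/150, then x = -2 + 1/150 satisfies |x - (-2)| = 1/150 < delta but |f(x) - f(-2)| = 3 * 1/150 = 1/50, which is not < 1/50; so no larger delta works.
Hence the largest such delta is 1/150.

1/150


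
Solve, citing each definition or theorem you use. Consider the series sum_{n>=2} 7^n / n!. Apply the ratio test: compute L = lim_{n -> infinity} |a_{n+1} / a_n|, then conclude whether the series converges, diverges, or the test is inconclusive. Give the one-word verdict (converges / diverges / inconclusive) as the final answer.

Let a_n denote the general term. Form the ratio a_{n+1}/a_n and simplify:
a_{n+1}/a_n = 7/(n + 1)
Take the limit as n -> infinity: L = 0.
Since L = 0 < 1, the ratio test implies the series converges.

converges


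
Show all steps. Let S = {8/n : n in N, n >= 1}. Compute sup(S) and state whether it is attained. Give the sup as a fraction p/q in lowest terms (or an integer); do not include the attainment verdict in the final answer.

Analysis:
- Values: 8, 4, 8/3, 2, ... strictly decreasing.
- The maximum is 8 (n=1); sup = 8 (attained).
- The set is bounded below by 0; 8/n -> 0 so 0 is the greatest lower bound.
- 0 is not in the set, so inf = 0 is not attained.
Conclusion: sup(S) = 8, attained in S.

8


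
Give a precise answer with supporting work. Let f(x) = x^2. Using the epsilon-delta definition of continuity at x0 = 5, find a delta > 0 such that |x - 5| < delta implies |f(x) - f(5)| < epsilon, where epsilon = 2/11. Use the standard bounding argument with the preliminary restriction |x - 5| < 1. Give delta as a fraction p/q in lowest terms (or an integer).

Factor: |x^2 - (5)^2| = |x - 5| * |x + 5|.
Impose |x - 5| < 1 first. Then |x + 5| = |(x - 5) + 2*(5)| <= |x - 5| + 2*|5| < 1 + 10 = 11.
So |x^2 - (5)^2| < delta * 11.
We need delta * 11 <= 2/11, i.e. delta <= 2/11/11 = 2/121.
Since 2/121 < 1, this is tighter than 1; take delta = 2/121.
So delta = 2/121 works.

2/121


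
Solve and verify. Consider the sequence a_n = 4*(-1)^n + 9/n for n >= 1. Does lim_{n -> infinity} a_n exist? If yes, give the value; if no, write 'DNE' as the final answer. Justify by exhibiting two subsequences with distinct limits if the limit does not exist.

Examine the behaviour of a_n along subsequences.
a_{2k} = 4 + 9/(2k) -> 4. a_{2k+1} = -4 + 9/(2k+1) -> -4.
Since these two subsequential limits are 4 and -4, distinct, the full sequence cannot converge (a convergent sequence has all subsequences tending to the same limit). So lim a_n does not exist.

DNE


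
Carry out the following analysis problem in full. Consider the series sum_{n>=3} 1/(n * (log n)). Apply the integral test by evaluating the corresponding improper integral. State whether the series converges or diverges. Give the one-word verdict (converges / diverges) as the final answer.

Let f(x) = 1/(x*log(x)). Then f is positive, continuous, and decreasing on [3, infinity), so the integral test applies.
Compute the improper integral int_{3}^infinity f(x) dx:
  antiderivative F(x) = log(log(x)).
  F(x) = log(log(x)) -> infinity as x -> infinity. The integral diverges, so by the integral test, the series diverges.

diverges


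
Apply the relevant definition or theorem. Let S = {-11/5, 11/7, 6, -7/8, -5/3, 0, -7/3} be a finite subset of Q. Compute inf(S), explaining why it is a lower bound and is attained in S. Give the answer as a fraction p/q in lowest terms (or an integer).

S is finite, so inf(S) = min(S).
Sorted increasing:
-7/3, -11/5, -5/3, -7/8, 0, 11/7, 6
The extremum is -7/3.
For every x in S, x >= -7/3. And -7/3 is in S, so it is attained.
Therefore inf(S) = -7/3.

-7/3


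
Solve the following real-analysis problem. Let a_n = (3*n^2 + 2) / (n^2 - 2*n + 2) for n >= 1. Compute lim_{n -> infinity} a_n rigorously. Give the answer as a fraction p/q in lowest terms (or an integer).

Divide numerator and denominator by n^2, the highest power:
numerator / n^2 = 3 + 2/n^2
denominator / n^2 = 1 - 2/n + 2/n^2
As n -> infinity, all terms of the form c/n^k (k >= 1) tend to 0.
So numerator / n^2 -> 3 and denominator / n^2 -> 1.
Therefore lim a_n = 3.

3


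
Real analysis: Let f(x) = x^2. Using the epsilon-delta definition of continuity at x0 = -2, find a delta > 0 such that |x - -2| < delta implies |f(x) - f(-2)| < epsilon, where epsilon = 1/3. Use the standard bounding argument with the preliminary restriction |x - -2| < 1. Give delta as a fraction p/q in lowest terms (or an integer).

Factor: |x^2 - (-2)^2| = |x - -2| * |x + -2|.
Impose |x - -2| < 1 first. Then |x + -2| = |(x - -2) + 2*(-2)| <= |x - -2| + 2*|-2| < 1 + 4 = 5.
So |x^2 - (-2)^2| < delta * 5.
We need delta * 5 <= 1/3, i.e. delta <= 1/3/5 = 1/15.
Since 1/15 < 1, this is tighter than 1; take delta = 1/15.
So delta = 1/15 works.

1/15


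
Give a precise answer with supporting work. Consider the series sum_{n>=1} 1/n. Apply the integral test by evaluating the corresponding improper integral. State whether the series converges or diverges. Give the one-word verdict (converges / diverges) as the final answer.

Let f(x) = 1/x. Then f is positive, continuous, and decreasing on [1, infinity), so the integral test applies.
Compute the improper integral int_{1}^infinity f(x) dx:
  antiderivative F(x) = log(x).
  As x -> infinity, log(x) -> infinity.
  So int = infinity - log(1) = infinity. By the integral test, the series diverges.

diverges


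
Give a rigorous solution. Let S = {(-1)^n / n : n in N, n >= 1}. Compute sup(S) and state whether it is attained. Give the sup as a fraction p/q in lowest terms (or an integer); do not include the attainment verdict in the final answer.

Analysis:
- Values: -1, 1/2, -1/3, 1/4, -1/5, ...
- Positive terms (even n): 1/(2+0), 1/(4+0), ... decreasing -> max = 1/2 (n=2).
- Negative terms (odd n): -1/(1+0), -1/(3+0), ... increasing -> min = -1 (n=1).
- So sup = 1/2 (attained at n=2); inf = -1 (attained at n=1).
Conclusion: sup(S) = 1/2, attained in S.

1/2


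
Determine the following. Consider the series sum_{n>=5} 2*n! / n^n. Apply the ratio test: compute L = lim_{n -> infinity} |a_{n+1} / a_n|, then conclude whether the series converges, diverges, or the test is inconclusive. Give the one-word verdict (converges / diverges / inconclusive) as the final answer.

Let a_n denote the general term. Form the ratio a_{n+1}/a_n and simplify:
a_{n+1}/a_n = (n/(n + 1))^n
Take the limit as n -> infinity: L = exp(-1).
Since L = exp(-1) < 1, the ratio test implies the series converges.

converges


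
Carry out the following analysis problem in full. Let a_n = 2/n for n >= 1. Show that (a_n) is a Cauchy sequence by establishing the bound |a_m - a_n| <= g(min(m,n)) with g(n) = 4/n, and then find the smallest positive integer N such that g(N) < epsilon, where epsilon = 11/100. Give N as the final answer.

For any m, n >= 1, by the triangle inequality:
|a_m - a_n| = |2/m - 2/n| <= 2*1/m + 2*1/n <= 4/min(m,n).
So g(n) = 4/n bounds the Cauchy difference. Since g(n) -> 0, (a_n) is Cauchy.
Now solve g(N) < 11/100: 4/N < 11/100 <=> N > 4 / (11/100) = 400/11.
The smallest integer strictly greater than 400/11 is N = 37.
Check: g(37) = 4/37 = 4/37 < 11/100; g(36) = 1/9 >= 11/100. So N = 37.

37


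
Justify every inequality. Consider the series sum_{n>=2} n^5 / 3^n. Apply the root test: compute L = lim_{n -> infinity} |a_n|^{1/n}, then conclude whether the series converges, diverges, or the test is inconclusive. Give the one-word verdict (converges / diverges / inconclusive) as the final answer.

Let a_n denote the general term. Form |a_n|^(1/n) and simplify:
|a_n|^(1/n) = n^(5/n)/3
Take the limit as n -> infinity: L = 1/3.
Since L = 1/3 < 1, the root test implies convergence.

converges


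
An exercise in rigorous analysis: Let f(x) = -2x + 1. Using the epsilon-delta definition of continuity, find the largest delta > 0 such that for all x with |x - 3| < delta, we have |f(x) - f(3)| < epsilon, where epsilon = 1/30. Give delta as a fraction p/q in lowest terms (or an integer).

We compute f(3) = -2*(3) + 1 = -5.
|f(x) - f(3)| = |-2x + 1 - (-5)| = |-2(x - 3)| = 2|x - 3|.
We need 2|x - 3| < 1/30, i.e. |x - 3| < 1/30 / 2 = 1/60.
So any delta <= 1/60 works. Conversely, if delta > 1/60, then x = 3 + 1/60 satisfies |x - 3| = 1/60 < delta but |f(x) - f(3)| = 2 * 1/60 = 1/30, which is not < 1/30; so no larger delta works.
Hence the largest such delta is 1/60.

1/60


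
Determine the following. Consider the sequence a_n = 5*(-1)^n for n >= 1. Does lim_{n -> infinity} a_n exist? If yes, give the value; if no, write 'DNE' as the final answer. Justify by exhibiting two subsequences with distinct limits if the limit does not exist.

Examine the behaviour of a_n along subsequences.
Even-n subsequence a_{2k} = 5 -> 5. Odd-n subsequence a_{2k+1} = -5 -> -5.
Since these two subsequential limits are 5 and -5, distinct, the full sequence cannot converge (a convergent sequence has all subsequences tending to the same limit). So lim a_n does not exist.

DNE


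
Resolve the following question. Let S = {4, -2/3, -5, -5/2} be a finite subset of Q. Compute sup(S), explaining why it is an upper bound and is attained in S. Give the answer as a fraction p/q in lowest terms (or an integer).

S is finite, so sup(S) = max(S).
Sorted decreasing:
4, -2/3, -5/2, -5
The extremum is 4.
For every x in S, x <= 4. And 4 is in S, so it is attained.
Therefore sup(S) = 4.

4


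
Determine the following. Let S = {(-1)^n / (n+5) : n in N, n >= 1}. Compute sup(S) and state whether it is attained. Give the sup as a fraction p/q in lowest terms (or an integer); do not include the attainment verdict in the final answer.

Analysis:
- Values: -1/6, 1/7, -1/8, 1/9, -1/10, ...
- Positive terms (even n): 1/(2+5), 1/(4+5), ... decreasing -> max = 1/7 (n=2).
- Negative terms (odd n): -1/(1+5), -1/(3+5), ... increasing -> min = -1/6 (n=1).
- So sup = 1/7 (attained at n=2); inf = -1/6 (attained at n=1).
Conclusion: sup(S) = 1/7, attained in S.

1/7


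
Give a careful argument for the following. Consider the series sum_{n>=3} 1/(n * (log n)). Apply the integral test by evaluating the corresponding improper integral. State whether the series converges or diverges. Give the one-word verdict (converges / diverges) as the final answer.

Let f(x) = 1/(x*log(x)). Then f is positive, continuous, and decreasing on [3, infinity), so the integral test applies.
Compute the improper integral int_{3}^infinity f(x) dx:
  antiderivative F(x) = log(log(x)).
  F(x) = log(log(x)) -> infinity as x -> infinity. The integral diverges, so by the integral test, the series diverges.

diverges


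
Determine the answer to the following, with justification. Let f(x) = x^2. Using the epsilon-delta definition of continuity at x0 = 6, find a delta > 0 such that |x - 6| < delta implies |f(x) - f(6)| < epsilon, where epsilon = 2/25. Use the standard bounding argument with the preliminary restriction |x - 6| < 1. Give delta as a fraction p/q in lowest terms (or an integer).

Factor: |x^2 - (6)^2| = |x - 6| * |x + 6|.
Impose |x - 6| < 1 first. Then |x + 6| = |(x - 6) + 2*(6)| <= |x - 6| + 2*|6| < 1 + 12 = 13.
So |x^2 - (6)^2| < delta * 13.
We need delta * 13 <= 2/25, i.e. delta <= 2/25/13 = 2/325.
Since 2/325 < 1, this is tighter than 1; take delta = 2/325.
So delta = 2/325 works.

2/325


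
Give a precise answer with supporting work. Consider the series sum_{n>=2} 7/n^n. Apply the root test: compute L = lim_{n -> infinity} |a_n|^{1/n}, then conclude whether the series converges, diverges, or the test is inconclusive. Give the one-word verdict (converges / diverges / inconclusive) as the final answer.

Let a_n denote the general term. Form |a_n|^(1/n) and simplify:
|a_n|^(1/n) = 7^(1/n)/n
Take the limit as n -> infinity: L = 0.
Since L = 0 < 1, the root test implies convergence.

converges


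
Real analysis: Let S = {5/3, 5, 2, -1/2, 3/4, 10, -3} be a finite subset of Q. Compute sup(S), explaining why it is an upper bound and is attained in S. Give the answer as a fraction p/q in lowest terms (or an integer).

S is finite, so sup(S) = max(S).
Sorted decreasing:
10, 5, 2, 5/3, 3/4, -1/2, -3
The extremum is 10.
For every x in S, x <= 10. And 10 is in S, so it is attained.
Therefore sup(S) = 10.

10


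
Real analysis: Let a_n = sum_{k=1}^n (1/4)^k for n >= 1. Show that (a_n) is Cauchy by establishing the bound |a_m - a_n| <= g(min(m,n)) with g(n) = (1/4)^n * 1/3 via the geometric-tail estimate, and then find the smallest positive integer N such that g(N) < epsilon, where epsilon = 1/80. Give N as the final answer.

For m > n >= 1: |a_m - a_n| = sum_{k=n+1}^m (1/4)^k < sum_{k=n+1}^infinity (1/4)^k = (1/4)^(n+1) / (1 - 1/4) = (1/4)^n * (1/4) * (4/3) = (1/4)^n * 1/3.
So g(n) = (1/4)^n / 3. Since g(n) -> 0, (a_n) is Cauchy.
Now solve g(N) < 1/80: (1/4)^N / 3 < 1/80 <=> 4^N > 1 / (3 * 1/80) = 80/3.
Check powers of 4: 4^2 = 16 <= 80/3, 4^3 = 64 > 80/3.
So the smallest such N is 3. Check: g(3) = 1/(3 * 64) = 1/192 < 1/80.

3


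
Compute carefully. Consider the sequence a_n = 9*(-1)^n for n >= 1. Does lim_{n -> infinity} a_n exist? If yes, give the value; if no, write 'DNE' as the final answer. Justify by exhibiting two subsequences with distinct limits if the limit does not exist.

Examine the behaviour of a_n along subsequences.
Even-n subsequence a_{2k} = 9 -> 9. Odd-n subsequence a_{2k+1} = -9 -> -9.
Since these two subsequential limits are 9 and -9, distinct, the full sequence cannot converge (a convergent sequence has all subsequences tending to the same limit). So lim a_n does not exist.

DNE


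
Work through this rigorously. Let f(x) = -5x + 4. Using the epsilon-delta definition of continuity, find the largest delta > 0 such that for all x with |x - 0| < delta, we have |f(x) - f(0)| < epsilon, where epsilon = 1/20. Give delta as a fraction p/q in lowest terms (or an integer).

We compute f(0) = -5*(0) + 4 = 4.
|f(x) - f(0)| = |-5x + 4 - (4)| = |-5(x - 0)| = 5|x - 0|.
We need 5|x - 0| < 1/20, i.e. |x - 0| < 1/20 / 5 = 1/100.
So any delta <= 1/100 works. Conversely, if delta > 1/100, then x = 0 + 1/100 satisfies |x - 0| = 1/100 < delta but |f(x) - f(0)| = 5 * 1/100 = 1/20, which is not < 1/20; so no larger delta works.
Hence the largest such delta is 1/100.

1/100
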